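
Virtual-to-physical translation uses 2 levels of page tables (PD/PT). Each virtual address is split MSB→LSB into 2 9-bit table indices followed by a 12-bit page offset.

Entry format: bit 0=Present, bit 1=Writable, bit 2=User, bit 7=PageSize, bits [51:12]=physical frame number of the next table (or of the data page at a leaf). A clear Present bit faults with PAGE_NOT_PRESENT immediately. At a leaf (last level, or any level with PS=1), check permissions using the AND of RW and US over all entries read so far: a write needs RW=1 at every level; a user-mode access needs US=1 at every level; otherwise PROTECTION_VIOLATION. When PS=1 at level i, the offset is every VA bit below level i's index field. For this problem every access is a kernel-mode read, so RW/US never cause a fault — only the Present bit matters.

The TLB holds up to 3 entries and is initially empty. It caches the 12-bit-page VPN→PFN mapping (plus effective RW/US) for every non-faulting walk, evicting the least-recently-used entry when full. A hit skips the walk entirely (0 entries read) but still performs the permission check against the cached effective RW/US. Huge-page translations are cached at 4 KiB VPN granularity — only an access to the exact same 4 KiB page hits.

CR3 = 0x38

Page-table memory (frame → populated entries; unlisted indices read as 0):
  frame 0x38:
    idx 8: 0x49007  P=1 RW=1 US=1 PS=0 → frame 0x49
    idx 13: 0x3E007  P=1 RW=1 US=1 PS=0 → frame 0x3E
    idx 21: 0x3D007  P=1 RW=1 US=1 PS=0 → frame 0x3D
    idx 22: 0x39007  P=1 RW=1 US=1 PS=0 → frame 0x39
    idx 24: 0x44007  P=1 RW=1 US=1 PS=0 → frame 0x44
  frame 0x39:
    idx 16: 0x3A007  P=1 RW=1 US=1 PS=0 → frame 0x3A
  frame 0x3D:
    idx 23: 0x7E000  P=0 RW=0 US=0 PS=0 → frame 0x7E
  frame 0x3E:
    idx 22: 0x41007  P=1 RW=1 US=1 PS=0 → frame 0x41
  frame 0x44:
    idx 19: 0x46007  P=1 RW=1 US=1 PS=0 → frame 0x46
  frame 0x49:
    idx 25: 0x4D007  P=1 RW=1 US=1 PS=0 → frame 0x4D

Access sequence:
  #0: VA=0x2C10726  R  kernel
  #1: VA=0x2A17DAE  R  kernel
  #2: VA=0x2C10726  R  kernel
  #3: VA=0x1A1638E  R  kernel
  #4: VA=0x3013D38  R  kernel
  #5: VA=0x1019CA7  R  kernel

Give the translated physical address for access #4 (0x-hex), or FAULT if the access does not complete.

Walk each access:
#0 VA=0x2C10726 (r,kernel):
  [0] read 0x38 idx=22: raw=0x39007 flags P=1 W=1 U=1 S=0
  [1] read 0x39 idx=16: raw=0x3A007 flags P=1 W=1 U=1 S=0
  ⇒ phys 0x3A726  [2 reads]
#1 VA=0x2A17DAE (r,kernel):
  [0] read 0x38 idx=21: raw=0x3D007 flags P=1 W=1 U=1 S=0
  [1] read 0x3D idx=23: raw=0x7E000 flags P=0 W=0 U=0 S=0
  → PAGE_NOT_PRESENT  (2 entries read)
#2 VA=0x2C10726 (r,kernel):
  TLB hit vpn=0x2C10 → PA=0x3A726
#3 VA=0x1A1638E (r,kernel):
  [0] read 0x38 idx=13: raw=0x3E007 flags P=1 W=1 U=1 S=0
  [1] read 0x3E idx=22: raw=0x41007 flags P=1 W=1 U=1 S=0
  ⇒ phys 0x4138E  [2 reads]
#4 VA=0x3013D38 (r,kernel):
  [0] read 0x38 idx=24: raw=0x44007 flags P=1 W=1 U=1 S=0
  [1] read 0x44 idx=19: raw=0x46007 flags P=1 W=1 U=1 S=0
  ⇒ phys 0x46D38  [2 reads]
#5 VA=0x1019CA7 (r,kernel):
  [0] read 0x38 idx=8: raw=0x49007 flags P=1 W=1 U=1 S=0
  [1] read 0x49 idx=25: raw=0x4D007 flags P=1 W=1 U=1 S=0
  ⇒ phys 0x4DCA7  [2 reads]

Access #4 PA: 0x46D38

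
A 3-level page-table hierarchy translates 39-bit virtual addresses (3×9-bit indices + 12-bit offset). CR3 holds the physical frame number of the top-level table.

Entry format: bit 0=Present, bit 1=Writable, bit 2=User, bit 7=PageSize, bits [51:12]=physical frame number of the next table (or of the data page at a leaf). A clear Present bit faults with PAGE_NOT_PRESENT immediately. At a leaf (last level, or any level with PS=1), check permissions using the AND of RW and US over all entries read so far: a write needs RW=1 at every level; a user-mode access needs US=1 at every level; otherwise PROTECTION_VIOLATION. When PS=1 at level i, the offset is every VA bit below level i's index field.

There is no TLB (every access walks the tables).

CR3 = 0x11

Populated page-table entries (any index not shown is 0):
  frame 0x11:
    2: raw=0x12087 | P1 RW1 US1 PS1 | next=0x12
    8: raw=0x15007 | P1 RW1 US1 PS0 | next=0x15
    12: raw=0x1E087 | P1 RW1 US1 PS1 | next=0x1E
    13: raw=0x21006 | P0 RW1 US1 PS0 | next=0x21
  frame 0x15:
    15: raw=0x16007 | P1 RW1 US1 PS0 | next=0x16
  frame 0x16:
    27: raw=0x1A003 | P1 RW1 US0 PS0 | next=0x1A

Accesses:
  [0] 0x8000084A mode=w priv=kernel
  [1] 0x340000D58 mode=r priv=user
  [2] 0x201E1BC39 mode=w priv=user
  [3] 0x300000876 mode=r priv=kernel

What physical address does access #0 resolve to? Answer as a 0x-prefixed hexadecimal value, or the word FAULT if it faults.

Per-access translation:
#0 VA=0x8000084A (w,kernel):
  L0: frame=0x11 idx=2 entry=0x12087 [P=1 RW=1 US=1 PS=1]
  → PA=0x1284A (huge @L0)  (1 entries read)
#1 VA=0x340000D58 (r,user):
  L0: frame=0x11 idx=13 entry=0x21006 [P=0 RW=1 US=1 PS=0]
  ✗ PAGE_NOT_PRESENT  [1 reads]
#2 VA=0x201E1BC39 (w,user):
  L0: frame=0x11 idx=8 entry=0x15007 [P=1 RW=1 US=1 PS=0]
  L1: frame=0x15 idx=15 entry=0x16007 [P=1 RW=1 US=1 PS=0]
  L2: frame=0x16 idx=27 entry=0x1A003 [P=1 RW=1 US=0 PS=0]
  ✗ PROTECTION_VIOLATION  [3 reads]
#3 VA=0x300000876 (r,kernel):
  L0: frame=0x11 idx=12 entry=0x1E087 [P=1 RW=1 US=1 PS=1]
  → PA=0x1E876 (huge @L0)  (1 entries read)

Access #0 PA: 0x1284A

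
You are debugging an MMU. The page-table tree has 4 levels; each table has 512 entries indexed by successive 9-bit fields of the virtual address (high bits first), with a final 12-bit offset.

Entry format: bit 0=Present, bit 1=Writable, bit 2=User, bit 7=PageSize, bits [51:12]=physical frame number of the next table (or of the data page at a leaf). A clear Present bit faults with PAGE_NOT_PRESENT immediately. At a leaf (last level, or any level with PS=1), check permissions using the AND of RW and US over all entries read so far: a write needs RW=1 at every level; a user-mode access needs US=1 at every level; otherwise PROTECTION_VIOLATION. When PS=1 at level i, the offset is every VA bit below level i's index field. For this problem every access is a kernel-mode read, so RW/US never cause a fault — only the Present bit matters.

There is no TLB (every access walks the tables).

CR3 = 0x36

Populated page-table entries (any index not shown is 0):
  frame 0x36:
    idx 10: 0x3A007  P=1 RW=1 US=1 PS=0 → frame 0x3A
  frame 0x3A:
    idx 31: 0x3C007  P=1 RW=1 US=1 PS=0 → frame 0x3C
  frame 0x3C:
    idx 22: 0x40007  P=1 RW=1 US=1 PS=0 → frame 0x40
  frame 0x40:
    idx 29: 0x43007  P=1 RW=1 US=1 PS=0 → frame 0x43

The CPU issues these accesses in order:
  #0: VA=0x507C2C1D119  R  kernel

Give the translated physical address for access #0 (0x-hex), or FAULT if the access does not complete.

Per-access translation:
#0 VA=0x507C2C1D119 (r,kernel):
  [0] read 0x36 idx=10: raw=0x3A007 flags P=1 W=1 U=1 S=0
  [1] read 0x3A idx=31: raw=0x3C007 flags P=1 W=1 U=1 S=0
  [2] read 0x3C idx=22: raw=0x40007 flags P=1 W=1 U=1 S=0
  [3] read 0x40 idx=29: raw=0x43007 flags P=1 W=1 U=1 S=0
  → PA=0x43119  (4 entries read)

Access #0 PA: 0x43119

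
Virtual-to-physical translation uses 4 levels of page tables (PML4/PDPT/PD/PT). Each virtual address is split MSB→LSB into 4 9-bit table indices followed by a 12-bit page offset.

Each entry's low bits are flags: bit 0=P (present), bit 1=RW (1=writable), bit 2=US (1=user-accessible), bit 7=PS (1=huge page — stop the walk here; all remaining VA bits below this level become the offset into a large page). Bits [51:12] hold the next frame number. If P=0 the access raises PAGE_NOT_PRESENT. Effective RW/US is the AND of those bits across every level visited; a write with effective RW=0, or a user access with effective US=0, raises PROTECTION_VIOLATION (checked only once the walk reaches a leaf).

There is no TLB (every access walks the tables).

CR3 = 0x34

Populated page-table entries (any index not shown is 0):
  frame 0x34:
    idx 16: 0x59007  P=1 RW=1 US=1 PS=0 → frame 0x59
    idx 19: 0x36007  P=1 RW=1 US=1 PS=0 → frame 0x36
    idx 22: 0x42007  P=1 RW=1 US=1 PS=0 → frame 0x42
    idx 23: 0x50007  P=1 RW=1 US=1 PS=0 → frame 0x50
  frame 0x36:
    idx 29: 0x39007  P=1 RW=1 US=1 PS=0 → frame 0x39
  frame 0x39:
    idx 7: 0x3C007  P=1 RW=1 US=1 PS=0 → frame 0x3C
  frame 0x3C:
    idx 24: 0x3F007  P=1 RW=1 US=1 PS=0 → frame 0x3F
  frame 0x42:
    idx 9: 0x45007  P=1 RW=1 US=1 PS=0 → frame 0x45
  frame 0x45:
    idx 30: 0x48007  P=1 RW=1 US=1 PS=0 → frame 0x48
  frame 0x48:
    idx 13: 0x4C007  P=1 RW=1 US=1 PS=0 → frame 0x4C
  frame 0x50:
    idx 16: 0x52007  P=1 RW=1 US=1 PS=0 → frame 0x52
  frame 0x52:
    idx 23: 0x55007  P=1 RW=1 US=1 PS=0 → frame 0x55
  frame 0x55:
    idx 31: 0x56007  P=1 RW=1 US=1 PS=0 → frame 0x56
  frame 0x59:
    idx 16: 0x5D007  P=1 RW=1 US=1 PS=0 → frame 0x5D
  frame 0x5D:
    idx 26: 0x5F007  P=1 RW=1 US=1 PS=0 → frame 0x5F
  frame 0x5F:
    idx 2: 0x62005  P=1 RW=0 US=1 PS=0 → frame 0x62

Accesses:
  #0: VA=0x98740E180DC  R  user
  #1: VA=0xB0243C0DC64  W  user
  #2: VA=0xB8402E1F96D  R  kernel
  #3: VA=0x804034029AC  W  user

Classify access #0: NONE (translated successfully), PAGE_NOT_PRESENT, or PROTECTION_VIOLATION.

Trace:
#0 VA=0x98740E180DC (r,user):
  lvl0: tbl 0x34, slot 19 ⇒ 0x36007 (P1/RW1/US1/PS0)
  lvl1: tbl 0x36, slot 29 ⇒ 0x39007 (P1/RW1/US1/PS0)
  lvl2: tbl 0x39, slot 7 ⇒ 0x3C007 (P1/RW1/US1/PS0)
  lvl3: tbl 0x3C, slot 24 ⇒ 0x3F007 (P1/RW1/US1/PS0)
  → PA=0x3F0DC  (4 entries read)
#1 VA=0xB0243C0DC64 (w,user):
  lvl0: tbl 0x34, slot 22 ⇒ 0x42007 (P1/RW1/US1/PS0)
  lvl1: tbl 0x42, slot 9 ⇒ 0x45007 (P1/RW1/US1/PS0)
  lvl2: tbl 0x45, slot 30 ⇒ 0x48007 (P1/RW1/US1/PS0)
  lvl3: tbl 0x48, slot 13 ⇒ 0x4C007 (P1/RW1/US1/PS0)
  → PA=0x4CC64  (4 entries read)
#2 VA=0xB8402E1F96D (r,kernel):
  lvl0: tbl 0x34, slot 23 ⇒ 0x50007 (P1/RW1/US1/PS0)
  lvl1: tbl 0x50, slot 16 ⇒ 0x52007 (P1/RW1/US1/PS0)
  lvl2: tbl 0x52, slot 23 ⇒ 0x55007 (P1/RW1/US1/PS0)
  lvl3: tbl 0x55, slot 31 ⇒ 0x56007 (P1/RW1/US1/PS0)
  → PA=0x5696D  (4 entries read)
#3 VA=0x804034029AC (w,user):
  lvl0: tbl 0x34, slot 16 ⇒ 0x59007 (P1/RW1/US1/PS0)
  lvl1: tbl 0x59, slot 16 ⇒ 0x5D007 (P1/RW1/US1/PS0)
  lvl2: tbl 0x5D, slot 26 ⇒ 0x5F007 (P1/RW1/US1/PS0)
  lvl3: tbl 0x5F, slot 2 ⇒ 0x62005 (P1/RW0/US1/PS0)
  ✗ PROTECTION_VIOLATION  [4 reads]

Access #0 fault: NONE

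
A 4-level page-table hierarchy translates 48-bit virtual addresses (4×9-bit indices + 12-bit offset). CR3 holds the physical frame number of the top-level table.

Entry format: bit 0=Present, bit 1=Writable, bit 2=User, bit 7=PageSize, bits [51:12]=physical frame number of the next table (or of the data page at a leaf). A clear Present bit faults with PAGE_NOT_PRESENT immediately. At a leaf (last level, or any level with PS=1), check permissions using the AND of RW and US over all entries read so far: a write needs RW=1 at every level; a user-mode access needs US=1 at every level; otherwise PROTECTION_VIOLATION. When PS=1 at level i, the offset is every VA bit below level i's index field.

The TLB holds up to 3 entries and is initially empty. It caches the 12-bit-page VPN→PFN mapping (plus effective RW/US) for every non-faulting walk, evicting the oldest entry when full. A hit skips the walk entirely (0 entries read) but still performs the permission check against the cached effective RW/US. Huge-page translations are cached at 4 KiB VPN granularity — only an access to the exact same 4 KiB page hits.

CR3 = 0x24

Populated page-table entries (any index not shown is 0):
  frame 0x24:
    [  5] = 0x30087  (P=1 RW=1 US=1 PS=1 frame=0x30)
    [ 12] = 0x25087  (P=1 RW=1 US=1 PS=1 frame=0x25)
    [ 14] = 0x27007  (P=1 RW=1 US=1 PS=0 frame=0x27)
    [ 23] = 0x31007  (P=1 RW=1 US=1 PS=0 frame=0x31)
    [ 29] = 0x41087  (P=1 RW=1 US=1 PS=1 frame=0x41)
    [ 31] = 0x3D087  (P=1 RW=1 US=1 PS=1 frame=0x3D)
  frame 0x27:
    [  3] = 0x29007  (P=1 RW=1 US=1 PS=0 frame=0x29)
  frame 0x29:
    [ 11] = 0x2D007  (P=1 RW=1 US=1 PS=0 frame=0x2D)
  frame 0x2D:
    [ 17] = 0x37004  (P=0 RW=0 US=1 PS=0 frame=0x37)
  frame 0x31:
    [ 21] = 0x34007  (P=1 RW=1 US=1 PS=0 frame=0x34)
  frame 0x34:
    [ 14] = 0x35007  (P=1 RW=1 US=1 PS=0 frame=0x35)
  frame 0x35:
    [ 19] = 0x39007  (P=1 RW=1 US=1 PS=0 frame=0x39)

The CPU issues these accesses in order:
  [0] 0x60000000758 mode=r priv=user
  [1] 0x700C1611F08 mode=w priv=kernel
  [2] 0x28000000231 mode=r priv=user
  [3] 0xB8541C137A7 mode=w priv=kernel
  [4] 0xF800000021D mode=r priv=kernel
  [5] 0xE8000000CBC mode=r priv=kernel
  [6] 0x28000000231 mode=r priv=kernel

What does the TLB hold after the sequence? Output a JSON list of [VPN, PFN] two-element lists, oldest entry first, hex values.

Per-access translation:
#0 VA=0x60000000758 (r,user):
  [0] read 0x24 idx=12: raw=0x25087 flags P=1 W=1 U=1 S=1
  ⇒ phys 0x25758 (huge @L0)  [1 reads]
#1 VA=0x700C1611F08 (w,kernel):
  [0] read 0x24 idx=14: raw=0x27007 flags P=1 W=1 U=1 S=0
  [1] read 0x27 idx=3: raw=0x29007 flags P=1 W=1 U=1 S=0
  [2] read 0x29 idx=11: raw=0x2D007 flags P=1 W=1 U=1 S=0
  [3] read 0x2D idx=17: raw=0x37004 flags P=0 W=0 U=1 S=0
  ✗ PAGE_NOT_PRESENT  [4 reads]
#2 VA=0x28000000231 (r,user):
  [0] read 0x24 idx=5: raw=0x30087 flags P=1 W=1 U=1 S=1
  ⇒ phys 0x30231 (huge @L0)  [1 reads]
#3 VA=0xB8541C137A7 (w,kernel):
  [0] read 0x24 idx=23: raw=0x31007 flags P=1 W=1 U=1 S=0
  [1] read 0x31 idx=21: raw=0x34007 flags P=1 W=1 U=1 S=0
  [2] read 0x34 idx=14: raw=0x35007 flags P=1 W=1 U=1 S=0
  [3] read 0x35 idx=19: raw=0x39007 flags P=1 W=1 U=1 S=0
  ⇒ phys 0x397A7  [4 reads]
#4 VA=0xF800000021D (r,kernel):
  [0] read 0x24 idx=31: raw=0x3D087 flags P=1 W=1 U=1 S=1
  ⇒ phys 0x3D21D (huge @L0)  [1 reads]
#5 VA=0xE8000000CBC (r,kernel):
  [0] read 0x24 idx=29: raw=0x41087 flags P=1 W=1 U=1 S=1
  ⇒ phys 0x41CBC (huge @L0)  [1 reads]
#6 VA=0x28000000231 (r,kernel):
  [0] read 0x24 idx=5: raw=0x30087 flags P=1 W=1 U=1 S=1
  ⇒ phys 0x30231 (huge @L0)  [1 reads]

TLB: [["0xF8000000", "0x3D"], ["0xE8000000", "0x41"], ["0x28000000", "0x30"]]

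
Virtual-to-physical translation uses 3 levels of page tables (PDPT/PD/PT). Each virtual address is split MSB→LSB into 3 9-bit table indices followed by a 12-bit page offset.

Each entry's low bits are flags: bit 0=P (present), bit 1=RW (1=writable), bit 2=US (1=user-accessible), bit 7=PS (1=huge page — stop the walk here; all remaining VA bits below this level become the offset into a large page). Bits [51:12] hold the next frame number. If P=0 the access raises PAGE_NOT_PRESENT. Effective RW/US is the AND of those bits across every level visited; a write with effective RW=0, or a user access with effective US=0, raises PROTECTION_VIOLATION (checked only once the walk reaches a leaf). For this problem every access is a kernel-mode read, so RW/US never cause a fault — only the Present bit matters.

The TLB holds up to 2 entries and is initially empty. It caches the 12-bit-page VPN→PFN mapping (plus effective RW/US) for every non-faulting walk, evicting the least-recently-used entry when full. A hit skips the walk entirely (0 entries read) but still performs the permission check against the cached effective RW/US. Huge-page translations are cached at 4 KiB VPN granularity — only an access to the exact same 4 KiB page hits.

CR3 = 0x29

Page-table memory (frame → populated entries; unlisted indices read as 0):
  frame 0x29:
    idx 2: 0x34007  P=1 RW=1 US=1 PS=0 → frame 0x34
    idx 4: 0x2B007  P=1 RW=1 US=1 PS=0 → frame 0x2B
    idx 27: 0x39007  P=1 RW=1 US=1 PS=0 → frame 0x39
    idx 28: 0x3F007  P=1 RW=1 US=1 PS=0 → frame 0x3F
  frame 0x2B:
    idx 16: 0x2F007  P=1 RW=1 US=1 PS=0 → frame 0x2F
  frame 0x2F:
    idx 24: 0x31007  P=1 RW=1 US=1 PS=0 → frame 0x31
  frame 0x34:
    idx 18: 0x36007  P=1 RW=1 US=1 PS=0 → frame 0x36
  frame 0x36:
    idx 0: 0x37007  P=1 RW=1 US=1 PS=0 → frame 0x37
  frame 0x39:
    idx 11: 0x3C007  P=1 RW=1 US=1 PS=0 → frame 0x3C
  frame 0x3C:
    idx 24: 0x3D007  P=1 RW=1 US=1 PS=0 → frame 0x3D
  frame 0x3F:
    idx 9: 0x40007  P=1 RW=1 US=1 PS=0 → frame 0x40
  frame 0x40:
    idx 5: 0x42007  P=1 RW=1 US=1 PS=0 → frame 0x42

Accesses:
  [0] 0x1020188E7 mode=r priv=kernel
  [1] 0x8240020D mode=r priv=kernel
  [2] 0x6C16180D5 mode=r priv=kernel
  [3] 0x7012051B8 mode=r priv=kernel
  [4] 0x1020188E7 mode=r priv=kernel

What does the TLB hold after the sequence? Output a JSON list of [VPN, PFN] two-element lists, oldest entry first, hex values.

Walk each access:
#0 VA=0x1020188E7 (r,kernel):
  L0 @0x29[4] → 0x2B007  P=1,RW=1,US=1,PS=0
  L1 @0x2B[16] → 0x2F007  P=1,RW=1,US=1,PS=0
  L2 @0x2F[24] → 0x31007  P=1,RW=1,US=1,PS=0
  ✓ 0x318E7  — 3 lookups
#1 VA=0x8240020D (r,kernel):
  L0 @0x29[2] → 0x34007  P=1,RW=1,US=1,PS=0
  L1 @0x34[18] → 0x36007  P=1,RW=1,US=1,PS=0
  L2 @0x36[0] → 0x37007  P=1,RW=1,US=1,PS=0
  ✓ 0x3720D  — 3 lookups
#2 VA=0x6C16180D5 (r,kernel):
  L0 @0x29[27] → 0x39007  P=1,RW=1,US=1,PS=0
  L1 @0x39[11] → 0x3C007  P=1,RW=1,US=1,PS=0
  L2 @0x3C[24] → 0x3D007  P=1,RW=1,US=1,PS=0
  ✓ 0x3D0D5  — 3 lookups
#3 VA=0x7012051B8 (r,kernel):
  L0 @0x29[28] → 0x3F007  P=1,RW=1,US=1,PS=0
  L1 @0x3F[9] → 0x40007  P=1,RW=1,US=1,PS=0
  L2 @0x40[5] → 0x42007  P=1,RW=1,US=1,PS=0
  ✓ 0x421B8  — 3 lookups
#4 VA=0x1020188E7 (r,kernel):
  L0 @0x29[4] → 0x2B007  P=1,RW=1,US=1,PS=0
  L1 @0x2B[16] → 0x2F007  P=1,RW=1,US=1,PS=0
  L2 @0x2F[24] → 0x31007  P=1,RW=1,US=1,PS=0
  ✓ 0x318E7  — 3 lookups

TLB: [["0x701205", "0x42"], ["0x102018", "0x31"]]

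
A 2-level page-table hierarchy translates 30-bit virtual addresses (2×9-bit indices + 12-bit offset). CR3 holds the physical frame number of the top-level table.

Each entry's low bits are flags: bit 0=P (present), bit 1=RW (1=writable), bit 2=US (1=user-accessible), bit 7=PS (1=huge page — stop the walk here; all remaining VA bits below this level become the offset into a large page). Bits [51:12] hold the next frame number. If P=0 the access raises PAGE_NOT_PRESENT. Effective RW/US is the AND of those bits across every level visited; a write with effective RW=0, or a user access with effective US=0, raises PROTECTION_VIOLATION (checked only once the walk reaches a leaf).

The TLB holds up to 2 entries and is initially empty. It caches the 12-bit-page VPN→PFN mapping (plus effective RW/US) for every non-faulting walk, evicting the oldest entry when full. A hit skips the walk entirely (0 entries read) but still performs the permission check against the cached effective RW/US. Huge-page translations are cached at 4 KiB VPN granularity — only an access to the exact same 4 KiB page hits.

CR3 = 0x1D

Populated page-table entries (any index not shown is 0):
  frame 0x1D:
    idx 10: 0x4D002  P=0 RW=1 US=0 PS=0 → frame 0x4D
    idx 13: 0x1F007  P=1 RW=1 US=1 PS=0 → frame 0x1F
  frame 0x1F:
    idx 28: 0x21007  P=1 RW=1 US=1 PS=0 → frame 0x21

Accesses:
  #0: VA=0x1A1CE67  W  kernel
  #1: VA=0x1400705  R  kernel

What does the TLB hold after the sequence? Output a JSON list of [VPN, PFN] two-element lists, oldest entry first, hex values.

Trace:
#0 VA=0x1A1CE67 (w,kernel):
  L0: frame=0x1D idx=13 entry=0x1F007 [P=1 RW=1 US=1 PS=0]
  L1: frame=0x1F idx=28 entry=0x21007 [P=1 RW=1 US=1 PS=0]
  → PA=0x21E67  (2 entries read)
#1 VA=0x1400705 (r,kernel):
  L0: frame=0x1D idx=10 entry=0x4D002 [P=0 RW=1 US=0 PS=0]
  ⇒ fault: PAGE_NOT_PRESENT  — 1 lookups

TLB: [["0x1A1C", "0x21"]]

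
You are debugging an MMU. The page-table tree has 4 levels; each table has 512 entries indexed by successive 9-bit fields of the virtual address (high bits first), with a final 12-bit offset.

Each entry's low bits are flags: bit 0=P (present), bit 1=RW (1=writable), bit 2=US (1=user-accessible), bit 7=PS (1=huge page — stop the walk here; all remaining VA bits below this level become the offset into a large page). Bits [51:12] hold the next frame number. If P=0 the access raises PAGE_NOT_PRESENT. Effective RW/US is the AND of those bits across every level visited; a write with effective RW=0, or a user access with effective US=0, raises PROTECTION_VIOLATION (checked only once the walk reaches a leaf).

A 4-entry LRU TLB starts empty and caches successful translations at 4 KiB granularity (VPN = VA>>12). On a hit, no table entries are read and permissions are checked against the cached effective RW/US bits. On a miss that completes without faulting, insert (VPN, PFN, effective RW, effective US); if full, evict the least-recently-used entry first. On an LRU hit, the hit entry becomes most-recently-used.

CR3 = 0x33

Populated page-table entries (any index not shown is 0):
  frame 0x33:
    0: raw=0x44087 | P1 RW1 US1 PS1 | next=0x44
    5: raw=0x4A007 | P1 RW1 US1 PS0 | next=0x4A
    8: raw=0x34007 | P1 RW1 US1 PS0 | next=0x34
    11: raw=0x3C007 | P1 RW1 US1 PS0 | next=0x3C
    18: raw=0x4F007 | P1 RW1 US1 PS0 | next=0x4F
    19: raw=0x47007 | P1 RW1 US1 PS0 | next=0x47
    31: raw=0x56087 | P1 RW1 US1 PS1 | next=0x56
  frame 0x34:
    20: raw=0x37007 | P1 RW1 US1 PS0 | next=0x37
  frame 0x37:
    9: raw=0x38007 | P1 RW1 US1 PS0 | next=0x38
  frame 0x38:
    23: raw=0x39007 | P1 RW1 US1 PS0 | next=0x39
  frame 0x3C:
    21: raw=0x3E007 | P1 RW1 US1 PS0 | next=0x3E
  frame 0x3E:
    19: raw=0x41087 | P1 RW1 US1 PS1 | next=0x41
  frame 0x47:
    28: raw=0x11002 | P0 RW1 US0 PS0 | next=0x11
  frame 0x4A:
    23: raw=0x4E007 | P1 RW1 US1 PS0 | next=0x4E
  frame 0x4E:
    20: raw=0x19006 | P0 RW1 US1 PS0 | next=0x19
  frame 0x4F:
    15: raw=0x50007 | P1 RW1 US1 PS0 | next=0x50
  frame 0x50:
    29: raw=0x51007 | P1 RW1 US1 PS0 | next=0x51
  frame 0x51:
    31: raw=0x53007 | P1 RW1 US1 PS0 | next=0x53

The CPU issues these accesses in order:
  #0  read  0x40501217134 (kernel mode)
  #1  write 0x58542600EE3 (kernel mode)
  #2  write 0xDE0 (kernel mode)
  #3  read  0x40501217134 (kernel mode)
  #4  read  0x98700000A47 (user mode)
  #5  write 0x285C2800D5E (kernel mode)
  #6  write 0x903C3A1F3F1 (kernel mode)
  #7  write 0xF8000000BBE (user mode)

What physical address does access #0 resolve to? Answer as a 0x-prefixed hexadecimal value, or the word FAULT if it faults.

Walk each access:
#0 VA=0x40501217134 (r,kernel):
  L0 @0x33[8] → 0x34007  P=1,RW=1,US=1,PS=0
  L1 @0x34[20] → 0x37007  P=1,RW=1,US=1,PS=0
  L2 @0x37[9] → 0x38007  P=1,RW=1,US=1,PS=0
  L3 @0x38[23] → 0x39007  P=1,RW=1,US=1,PS=0
  ⇒ phys 0x39134  [4 reads]
#1 VA=0x58542600EE3 (w,kernel):
  L0 @0x33[11] → 0x3C007  P=1,RW=1,US=1,PS=0
  L1 @0x3C[21] → 0x3E007  P=1,RW=1,US=1,PS=0
  L2 @0x3E[19] → 0x41087  P=1,RW=1,US=1,PS=1
  ⇒ phys 0x41EE3 (huge @L2)  [3 reads]
#2 VA=0xDE0 (w,kernel):
  L0 @0x33[0] → 0x44087  P=1,RW=1,US=1,PS=1
  ⇒ phys 0x44DE0 (huge @L0)  [1 reads]
#3 VA=0x40501217134 (r,kernel):
  TLB hit vpn=0x40501217 → PA=0x39134
#4 VA=0x98700000A47 (r,user):
  L0 @0x33[19] → 0x47007  P=1,RW=1,US=1,PS=0
  L1 @0x47[28] → 0x11002  P=0,RW=1,US=0,PS=0
  ⇒ fault: PAGE_NOT_PRESENT  — 2 lookups
#5 VA=0x285C2800D5E (w,kernel):
  L0 @0x33[5] → 0x4A007  P=1,RW=1,US=1,PS=0
  L1 @0x4A[23] → 0x4E007  P=1,RW=1,US=1,PS=0
  L2 @0x4E[20] → 0x19006  P=0,RW=1,US=1,PS=0
  ⇒ fault: PAGE_NOT_PRESENT  — 3 lookups
#6 VA=0x903C3A1F3F1 (w,kernel):
  L0 @0x33[18] → 0x4F007  P=1,RW=1,US=1,PS=0
  L1 @0x4F[15] → 0x50007  P=1,RW=1,US=1,PS=0
  L2 @0x50[29] → 0x51007  P=1,RW=1,US=1,PS=0
  L3 @0x51[31] → 0x53007  P=1,RW=1,US=1,PS=0
  ⇒ phys 0x533F1  [4 reads]
#7 VA=0xF8000000BBE (w,user):
  L0 @0x33[31] → 0x56087  P=1,RW=1,US=1,PS=1
  ⇒ phys 0x56BBE (huge @L0)  [1 reads]

Access #0 PA: 0x39134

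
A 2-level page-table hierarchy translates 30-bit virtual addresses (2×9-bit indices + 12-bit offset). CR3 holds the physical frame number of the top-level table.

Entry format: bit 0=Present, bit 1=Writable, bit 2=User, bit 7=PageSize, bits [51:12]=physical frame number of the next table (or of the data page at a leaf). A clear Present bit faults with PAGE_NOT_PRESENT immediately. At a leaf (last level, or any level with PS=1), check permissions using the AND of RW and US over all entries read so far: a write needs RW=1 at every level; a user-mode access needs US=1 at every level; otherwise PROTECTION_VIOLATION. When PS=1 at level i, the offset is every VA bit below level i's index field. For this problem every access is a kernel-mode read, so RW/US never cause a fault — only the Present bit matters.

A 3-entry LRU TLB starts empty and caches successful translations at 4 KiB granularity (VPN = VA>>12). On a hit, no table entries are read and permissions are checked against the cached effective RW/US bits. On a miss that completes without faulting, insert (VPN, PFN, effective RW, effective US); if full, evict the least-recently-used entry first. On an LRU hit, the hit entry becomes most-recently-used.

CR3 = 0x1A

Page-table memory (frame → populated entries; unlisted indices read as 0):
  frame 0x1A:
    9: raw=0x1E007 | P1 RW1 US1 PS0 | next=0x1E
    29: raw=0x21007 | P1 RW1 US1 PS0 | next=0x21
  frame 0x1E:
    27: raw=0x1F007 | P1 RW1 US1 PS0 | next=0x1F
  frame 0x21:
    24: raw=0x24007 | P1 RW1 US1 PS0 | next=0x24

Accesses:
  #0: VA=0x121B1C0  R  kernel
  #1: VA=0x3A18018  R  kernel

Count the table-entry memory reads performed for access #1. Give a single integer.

Walk each access:
#0 VA=0x121B1C0 (r,kernel):
  L0 @0x1A[9] → 0x1E007  P=1,RW=1,US=1,PS=0
  L1 @0x1E[27] → 0x1F007  P=1,RW=1,US=1,PS=0
  → PA=0x1F1C0  (2 entries read)
#1 VA=0x3A18018 (r,kernel):
  L0 @0x1A[29] → 0x21007  P=1,RW=1,US=1,PS=0
  L1 @0x21[24] → 0x24007  P=1,RW=1,US=1,PS=0
  → PA=0x24018  (2 entries read)

Entries read for #1: 2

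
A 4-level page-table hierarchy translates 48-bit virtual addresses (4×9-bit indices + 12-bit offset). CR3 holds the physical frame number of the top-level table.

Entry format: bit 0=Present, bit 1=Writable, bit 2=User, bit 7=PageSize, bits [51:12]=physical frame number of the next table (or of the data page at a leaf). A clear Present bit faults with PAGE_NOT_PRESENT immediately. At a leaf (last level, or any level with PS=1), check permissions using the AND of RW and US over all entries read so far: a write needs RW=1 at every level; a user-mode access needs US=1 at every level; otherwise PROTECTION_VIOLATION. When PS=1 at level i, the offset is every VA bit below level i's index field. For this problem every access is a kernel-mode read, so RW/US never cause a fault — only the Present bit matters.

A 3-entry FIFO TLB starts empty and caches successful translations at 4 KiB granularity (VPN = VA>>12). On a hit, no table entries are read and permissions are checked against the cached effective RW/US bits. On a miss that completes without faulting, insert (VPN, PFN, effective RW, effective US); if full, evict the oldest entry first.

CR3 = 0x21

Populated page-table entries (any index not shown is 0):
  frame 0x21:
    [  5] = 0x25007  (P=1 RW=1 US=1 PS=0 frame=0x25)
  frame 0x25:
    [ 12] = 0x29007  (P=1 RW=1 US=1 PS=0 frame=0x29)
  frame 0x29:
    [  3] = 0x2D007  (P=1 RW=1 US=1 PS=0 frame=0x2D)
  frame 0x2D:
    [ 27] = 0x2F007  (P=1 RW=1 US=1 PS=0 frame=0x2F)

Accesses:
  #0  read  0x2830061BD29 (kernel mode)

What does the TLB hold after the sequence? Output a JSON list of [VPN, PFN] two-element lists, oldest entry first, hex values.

Per-access translation:
#0 VA=0x2830061BD29 (r,kernel):
  [0] read 0x21 idx=5: raw=0x25007 flags P=1 W=1 U=1 S=0
  [1] read 0x25 idx=12: raw=0x29007 flags P=1 W=1 U=1 S=0
  [2] read 0x29 idx=3: raw=0x2D007 flags P=1 W=1 U=1 S=0
  [3] read 0x2D idx=27: raw=0x2F007 flags P=1 W=1 U=1 S=0
  ⇒ phys 0x2FD29  [4 reads]

TLB: [["0x2830061B", "0x2F"]]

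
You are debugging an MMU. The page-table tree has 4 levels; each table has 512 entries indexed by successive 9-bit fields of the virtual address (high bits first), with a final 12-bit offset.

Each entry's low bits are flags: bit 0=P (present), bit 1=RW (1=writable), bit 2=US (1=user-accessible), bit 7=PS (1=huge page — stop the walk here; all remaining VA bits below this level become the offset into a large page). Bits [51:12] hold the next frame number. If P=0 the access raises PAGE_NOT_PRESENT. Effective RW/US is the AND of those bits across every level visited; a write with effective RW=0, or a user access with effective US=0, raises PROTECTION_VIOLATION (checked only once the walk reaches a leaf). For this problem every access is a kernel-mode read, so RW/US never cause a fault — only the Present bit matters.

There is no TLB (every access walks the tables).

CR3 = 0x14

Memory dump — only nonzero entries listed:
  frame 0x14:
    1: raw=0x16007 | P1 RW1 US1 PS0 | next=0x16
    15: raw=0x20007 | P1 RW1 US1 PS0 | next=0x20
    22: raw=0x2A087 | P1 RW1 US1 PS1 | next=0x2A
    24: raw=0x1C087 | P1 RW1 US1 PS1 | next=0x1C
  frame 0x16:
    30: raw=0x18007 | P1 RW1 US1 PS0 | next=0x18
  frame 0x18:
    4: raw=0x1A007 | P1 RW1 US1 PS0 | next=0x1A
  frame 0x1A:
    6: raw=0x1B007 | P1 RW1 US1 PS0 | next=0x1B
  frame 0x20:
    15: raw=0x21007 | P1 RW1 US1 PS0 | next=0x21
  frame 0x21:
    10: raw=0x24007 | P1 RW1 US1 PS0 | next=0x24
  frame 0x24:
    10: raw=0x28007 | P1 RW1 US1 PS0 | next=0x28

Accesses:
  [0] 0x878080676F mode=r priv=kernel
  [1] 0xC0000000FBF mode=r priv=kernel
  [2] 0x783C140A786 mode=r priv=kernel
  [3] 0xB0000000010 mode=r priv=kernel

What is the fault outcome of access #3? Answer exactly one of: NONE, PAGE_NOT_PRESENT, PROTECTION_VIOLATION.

Trace:
#0 VA=0x878080676F (r,kernel):
  L0 @0x14[1] → 0x16007  P=1,RW=1,US=1,PS=0
  L1 @0x16[30] → 0x18007  P=1,RW=1,US=1,PS=0
  L2 @0x18[4] → 0x1A007  P=1,RW=1,US=1,PS=0
  L3 @0x1A[6] → 0x1B007  P=1,RW=1,US=1,PS=0
  ⇒ phys 0x1B76F  [4 reads]
#1 VA=0xC0000000FBF (r,kernel):
  L0 @0x14[24] → 0x1C087  P=1,RW=1,US=1,PS=1
  ⇒ phys 0x1CFBF (huge @L0)  [1 reads]
#2 VA=0x783C140A786 (r,kernel):
  L0 @0x14[15] → 0x20007  P=1,RW=1,US=1,PS=0
  L1 @0x20[15] → 0x21007  P=1,RW=1,US=1,PS=0
  L2 @0x21[10] → 0x24007  P=1,RW=1,US=1,PS=0
  L3 @0x24[10] → 0x28007  P=1,RW=1,US=1,PS=0
  ⇒ phys 0x28786  [4 reads]
#3 VA=0xB0000000010 (r,kernel):
  L0 @0x14[22] → 0x2A087  P=1,RW=1,US=1,PS=1
  ⇒ phys 0x2A010 (huge @L0)  [1 reads]

Access #3 fault: NONE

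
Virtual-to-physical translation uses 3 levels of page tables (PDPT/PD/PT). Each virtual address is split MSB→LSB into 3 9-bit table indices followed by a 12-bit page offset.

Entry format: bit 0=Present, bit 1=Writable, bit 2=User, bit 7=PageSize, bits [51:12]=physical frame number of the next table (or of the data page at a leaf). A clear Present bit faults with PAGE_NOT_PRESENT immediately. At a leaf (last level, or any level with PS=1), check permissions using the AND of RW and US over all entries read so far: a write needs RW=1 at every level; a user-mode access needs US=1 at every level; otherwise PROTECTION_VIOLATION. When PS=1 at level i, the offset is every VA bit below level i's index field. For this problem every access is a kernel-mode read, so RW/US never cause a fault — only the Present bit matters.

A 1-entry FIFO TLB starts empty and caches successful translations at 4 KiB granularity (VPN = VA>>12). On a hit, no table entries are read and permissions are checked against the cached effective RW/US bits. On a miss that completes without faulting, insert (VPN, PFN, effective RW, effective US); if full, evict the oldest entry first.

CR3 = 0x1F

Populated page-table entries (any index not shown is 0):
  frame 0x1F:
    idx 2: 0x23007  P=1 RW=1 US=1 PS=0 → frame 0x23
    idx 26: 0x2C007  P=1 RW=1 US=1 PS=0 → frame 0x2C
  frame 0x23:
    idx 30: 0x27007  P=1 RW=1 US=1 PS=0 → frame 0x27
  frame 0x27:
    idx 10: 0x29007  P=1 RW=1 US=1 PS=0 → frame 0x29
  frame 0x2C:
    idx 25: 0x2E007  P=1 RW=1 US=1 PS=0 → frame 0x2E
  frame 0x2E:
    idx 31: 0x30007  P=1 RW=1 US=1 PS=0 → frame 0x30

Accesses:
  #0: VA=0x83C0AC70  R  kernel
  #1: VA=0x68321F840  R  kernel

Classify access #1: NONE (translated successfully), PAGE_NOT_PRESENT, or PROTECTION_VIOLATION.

Trace:
#0 VA=0x83C0AC70 (r,kernel):
  L0 @0x1F[2] → 0x23007  P=1,RW=1,US=1,PS=0
  L1 @0x23[30] → 0x27007  P=1,RW=1,US=1,PS=0
  L2 @0x27[10] → 0x29007  P=1,RW=1,US=1,PS=0
  ✓ 0x29C70  — 3 lookups
#1 VA=0x68321F840 (r,kernel):
  L0 @0x1F[26] → 0x2C007  P=1,RW=1,US=1,PS=0
  L1 @0x2C[25] → 0x2E007  P=1,RW=1,US=1,PS=0
  L2 @0x2E[31] → 0x30007  P=1,RW=1,US=1,PS=0
  ✓ 0x30840  — 3 lookups

Access #1 fault: NONE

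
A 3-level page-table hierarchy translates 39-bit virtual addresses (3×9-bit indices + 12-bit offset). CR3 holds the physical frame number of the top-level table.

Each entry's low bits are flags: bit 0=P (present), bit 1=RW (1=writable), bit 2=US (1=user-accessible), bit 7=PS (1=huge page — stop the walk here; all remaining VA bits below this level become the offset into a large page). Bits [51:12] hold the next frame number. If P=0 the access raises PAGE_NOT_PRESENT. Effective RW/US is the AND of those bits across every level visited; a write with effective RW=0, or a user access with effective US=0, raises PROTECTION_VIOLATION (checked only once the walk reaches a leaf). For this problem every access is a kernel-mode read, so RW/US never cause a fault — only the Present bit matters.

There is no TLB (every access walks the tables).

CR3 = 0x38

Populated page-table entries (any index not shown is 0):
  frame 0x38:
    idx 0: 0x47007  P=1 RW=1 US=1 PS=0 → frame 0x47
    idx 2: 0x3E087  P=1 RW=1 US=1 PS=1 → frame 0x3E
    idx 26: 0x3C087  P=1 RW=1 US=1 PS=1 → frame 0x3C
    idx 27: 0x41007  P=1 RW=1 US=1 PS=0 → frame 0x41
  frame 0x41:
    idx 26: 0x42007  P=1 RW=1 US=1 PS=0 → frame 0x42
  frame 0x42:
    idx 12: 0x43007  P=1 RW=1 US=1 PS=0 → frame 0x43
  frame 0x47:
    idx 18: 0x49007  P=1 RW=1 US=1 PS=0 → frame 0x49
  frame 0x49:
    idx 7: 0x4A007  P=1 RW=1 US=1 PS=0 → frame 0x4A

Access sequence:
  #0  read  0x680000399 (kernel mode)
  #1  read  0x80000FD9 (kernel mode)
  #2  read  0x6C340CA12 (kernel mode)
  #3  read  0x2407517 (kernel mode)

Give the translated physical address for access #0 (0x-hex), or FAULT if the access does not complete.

Walk each access:
#0 VA=0x680000399 (r,kernel):
  L0: frame=0x38 idx=26 entry=0x3C087 [P=1 RW=1 US=1 PS=1]
  ✓ 0x3C399 (huge @L0)  — 1 lookups
#1 VA=0x80000FD9 (r,kernel):
  L0: frame=0x38 idx=2 entry=0x3E087 [P=1 RW=1 US=1 PS=1]
  ✓ 0x3EFD9 (huge @L0)  — 1 lookups
#2 VA=0x6C340CA12 (r,kernel):
  L0: frame=0x38 idx=27 entry=0x41007 [P=1 RW=1 US=1 PS=0]
  L1: frame=0x41 idx=26 entry=0x42007 [P=1 RW=1 US=1 PS=0]
  L2: frame=0x42 idx=12 entry=0x43007 [P=1 RW=1 US=1 PS=0]
  ✓ 0x43A12  — 3 lookups
#3 VA=0x2407517 (r,kernel):
  L0: frame=0x38 idx=0 entry=0x47007 [P=1 RW=1 US=1 PS=0]
  L1: frame=0x47 idx=18 entry=0x49007 [P=1 RW=1 US=1 PS=0]
  L2: frame=0x49 idx=7 entry=0x4A007 [P=1 RW=1 US=1 PS=0]
  ✓ 0x4A517  — 3 lookups

Access #0 PA: 0x3C399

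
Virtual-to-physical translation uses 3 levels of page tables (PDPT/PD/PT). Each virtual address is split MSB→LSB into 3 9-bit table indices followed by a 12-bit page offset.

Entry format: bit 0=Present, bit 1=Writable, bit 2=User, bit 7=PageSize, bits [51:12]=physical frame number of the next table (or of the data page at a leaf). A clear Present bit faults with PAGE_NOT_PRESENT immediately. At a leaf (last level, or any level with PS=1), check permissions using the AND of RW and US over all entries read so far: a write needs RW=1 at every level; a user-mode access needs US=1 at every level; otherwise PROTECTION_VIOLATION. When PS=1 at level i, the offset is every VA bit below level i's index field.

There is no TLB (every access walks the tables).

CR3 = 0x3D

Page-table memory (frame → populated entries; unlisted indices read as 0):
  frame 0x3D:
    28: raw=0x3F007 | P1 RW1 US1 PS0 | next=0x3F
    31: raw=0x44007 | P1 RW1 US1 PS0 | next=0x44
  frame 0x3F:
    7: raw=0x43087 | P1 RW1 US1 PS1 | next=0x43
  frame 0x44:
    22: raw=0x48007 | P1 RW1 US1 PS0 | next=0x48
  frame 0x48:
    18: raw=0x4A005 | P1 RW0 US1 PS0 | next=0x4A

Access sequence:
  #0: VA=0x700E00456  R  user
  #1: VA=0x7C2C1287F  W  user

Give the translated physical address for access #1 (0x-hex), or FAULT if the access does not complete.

Per-access translation:
#0 VA=0x700E00456 (r,user):
  L0 @0x3D[28] → 0x3F007  P=1,RW=1,US=1,PS=0
  L1 @0x3F[7] → 0x43087  P=1,RW=1,US=1,PS=1
  ✓ 0x43456 (huge @L1)  — 2 lookups
#1 VA=0x7C2C1287F (w,user):
  L0 @0x3D[31] → 0x44007  P=1,RW=1,US=1,PS=0
  L1 @0x44[22] → 0x48007  P=1,RW=1,US=1,PS=0
  L2 @0x48[18] → 0x4A005  P=1,RW=0,US=1,PS=0
  ✗ PROTECTION_VIOLATION  [3 reads]

Access #1 PA: FAULT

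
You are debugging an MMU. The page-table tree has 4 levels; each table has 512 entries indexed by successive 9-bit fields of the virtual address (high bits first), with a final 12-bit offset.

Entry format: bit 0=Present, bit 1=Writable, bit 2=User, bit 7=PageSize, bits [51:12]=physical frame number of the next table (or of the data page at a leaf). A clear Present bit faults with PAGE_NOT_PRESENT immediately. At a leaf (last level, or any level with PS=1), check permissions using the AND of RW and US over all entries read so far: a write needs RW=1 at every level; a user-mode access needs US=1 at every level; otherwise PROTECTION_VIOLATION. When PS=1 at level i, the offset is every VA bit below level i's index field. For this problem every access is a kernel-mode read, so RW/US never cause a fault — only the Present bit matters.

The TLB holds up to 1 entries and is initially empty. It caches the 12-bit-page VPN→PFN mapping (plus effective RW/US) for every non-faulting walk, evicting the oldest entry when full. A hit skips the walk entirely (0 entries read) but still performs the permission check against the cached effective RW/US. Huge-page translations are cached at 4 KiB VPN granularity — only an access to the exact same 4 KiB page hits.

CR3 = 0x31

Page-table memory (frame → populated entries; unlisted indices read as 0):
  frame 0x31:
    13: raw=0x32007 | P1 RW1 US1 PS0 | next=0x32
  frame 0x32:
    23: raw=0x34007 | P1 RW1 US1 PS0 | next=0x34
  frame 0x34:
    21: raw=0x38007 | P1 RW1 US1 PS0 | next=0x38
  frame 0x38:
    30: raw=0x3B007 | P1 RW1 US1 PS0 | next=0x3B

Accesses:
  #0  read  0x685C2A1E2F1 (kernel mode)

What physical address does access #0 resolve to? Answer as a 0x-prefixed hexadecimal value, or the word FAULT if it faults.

Per-access translation:
#0 VA=0x685C2A1E2F1 (r,kernel):
  lvl0: tbl 0x31, slot 13 ⇒ 0x32007 (P1/RW1/US1/PS0)
  lvl1: tbl 0x32, slot 23 ⇒ 0x34007 (P1/RW1/US1/PS0)
  lvl2: tbl 0x34, slot 21 ⇒ 0x38007 (P1/RW1/US1/PS0)
  lvl3: tbl 0x38, slot 30 ⇒ 0x3B007 (P1/RW1/US1/PS0)
  → PA=0x3B2F1  (4 entries read)

Access #0 PA: 0x3B2F1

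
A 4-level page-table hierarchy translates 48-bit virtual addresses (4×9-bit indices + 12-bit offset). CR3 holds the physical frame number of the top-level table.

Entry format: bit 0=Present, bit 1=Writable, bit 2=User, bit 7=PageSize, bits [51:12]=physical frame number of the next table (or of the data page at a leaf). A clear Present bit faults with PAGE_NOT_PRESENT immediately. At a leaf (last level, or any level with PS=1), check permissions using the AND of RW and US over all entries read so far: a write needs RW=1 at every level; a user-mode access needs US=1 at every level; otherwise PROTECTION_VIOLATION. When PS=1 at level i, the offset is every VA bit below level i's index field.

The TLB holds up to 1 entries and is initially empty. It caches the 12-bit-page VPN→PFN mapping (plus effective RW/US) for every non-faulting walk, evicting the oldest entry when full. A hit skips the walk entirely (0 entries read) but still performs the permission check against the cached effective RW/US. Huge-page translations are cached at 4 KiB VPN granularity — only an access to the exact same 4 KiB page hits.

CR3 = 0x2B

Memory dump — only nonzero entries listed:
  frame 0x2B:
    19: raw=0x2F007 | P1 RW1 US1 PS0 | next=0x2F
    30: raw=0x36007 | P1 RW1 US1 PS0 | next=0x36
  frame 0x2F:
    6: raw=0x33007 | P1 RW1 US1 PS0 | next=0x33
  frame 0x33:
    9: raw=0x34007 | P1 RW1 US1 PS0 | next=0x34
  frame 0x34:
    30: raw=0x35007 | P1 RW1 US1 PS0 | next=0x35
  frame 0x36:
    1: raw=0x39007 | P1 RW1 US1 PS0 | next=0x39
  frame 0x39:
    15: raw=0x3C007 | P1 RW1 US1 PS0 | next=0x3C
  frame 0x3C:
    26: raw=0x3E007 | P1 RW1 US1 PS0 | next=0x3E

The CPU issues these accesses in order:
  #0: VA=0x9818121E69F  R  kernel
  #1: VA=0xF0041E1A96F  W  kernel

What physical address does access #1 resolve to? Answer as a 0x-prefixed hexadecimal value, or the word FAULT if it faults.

Trace:
#0 VA=0x9818121E69F (r,kernel):
  L0: frame=0x2B idx=19 entry=0x2F007 [P=1 RW=1 US=1 PS=0]
  L1: frame=0x2F idx=6 entry=0x33007 [P=1 RW=1 US=1 PS=0]
  L2: frame=0x33 idx=9 entry=0x34007 [P=1 RW=1 US=1 PS=0]
  L3: frame=0x34 idx=30 entry=0x35007 [P=1 RW=1 US=1 PS=0]
  ⇒ phys 0x3569F  [4 reads]
#1 VA=0xF0041E1A96F (w,kernel):
  L0: frame=0x2B idx=30 entry=0x36007 [P=1 RW=1 US=1 PS=0]
  L1: frame=0x36 idx=1 entry=0x39007 [P=1 RW=1 US=1 PS=0]
  L2: frame=0x39 idx=15 entry=0x3C007 [P=1 RW=1 US=1 PS=0]
  L3: frame=0x3C idx=26 entry=0x3E007 [P=1 RW=1 US=1 PS=0]
  ⇒ phys 0x3E96F  [4 reads]

Access #1 PA: 0x3E96F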